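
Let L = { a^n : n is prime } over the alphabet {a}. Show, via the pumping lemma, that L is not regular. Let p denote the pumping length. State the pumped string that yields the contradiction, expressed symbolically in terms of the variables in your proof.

a^{q(1+k)}

Toward a contradiction, assume L is regular with pumping length p.
Let q be a prime with q ≥ p+2 (infinitely many primes exist), and take w = a^q ∈ L with |w| = q ≥ p.
Write w = xyz as guaranteed by the lemma, with |xy| ≤ p and |y| > 0.
Then y = a^k for some k with 1 ≤ k ≤ p.
Since 1 ≤ k ≤ p, |xz| = q-k. Pump with i = q+1: |xy^{q+1}z| = (q-k)+(q+1)k = q+qk = q(1+k), which is composite (both factors ≥ 2). So xy^{q+1}z = a^{q(1+k)} ∉ L.
This is a contradiction; hence L is not regular.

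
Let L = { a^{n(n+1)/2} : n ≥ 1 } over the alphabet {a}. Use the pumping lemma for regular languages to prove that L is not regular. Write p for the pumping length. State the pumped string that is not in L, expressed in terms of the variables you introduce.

a^{p(p+1)/2+k}

Toward a contradiction, assume L is regular with pumping length p.
Take w = a^{p(p+1)/2} ∈ L with |w| = p(p+1)/2 ≥ p.
The pumping lemma gives a decomposition w = xyz where |xy| ≤ p and |y| > 0.
Then y = a^k for some k with 1 ≤ k ≤ p.
Pump with i = 2: xy^2z = a^{p(p+1)/2+k}. Since 1 ≤ k ≤ p, p(p+1)/2 < p(p+1)/2+k ≤ p(p+1)/2+p < (p+1)(p+2)/2, so p(p+1)/2+k is strictly between consecutive triangular numbers. So xy^2z ∉ L.
This is a contradiction; hence L is not regular.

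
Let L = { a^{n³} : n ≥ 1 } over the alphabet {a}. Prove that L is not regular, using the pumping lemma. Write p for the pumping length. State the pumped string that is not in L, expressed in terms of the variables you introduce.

Assume L is regular. Let p be the pumping length given by the pumping lemma.
Take w = a^{p³} ∈ L with |w| = p³ ≥ p.
The pumping lemma gives a decomposition w = xyz where |xy| ≤ p and |y| > 0.
Then y = a^k for some k with 1 ≤ k ≤ p.
Pump with i = 2: xy^2z = a^{p³+k}. Since 1 ≤ k ≤ p, p³ < p³+k ≤ p³+p < p³+3p²+3p+1 = (p+1)³, so p³+k is not a perfect cube. So xy^2z ∉ L.
This contradicts the pumping lemma, so L is not regular.

a^{p³+k}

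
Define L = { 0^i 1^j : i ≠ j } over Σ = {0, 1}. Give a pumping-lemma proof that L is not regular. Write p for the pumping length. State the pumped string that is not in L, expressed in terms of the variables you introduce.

0^{p+p!} 1^{p+p!}

Suppose for contradiction that L is regular, and let p be the pumping length.
Choose w = 0^p 1^{p+p!}. Since p ≠ p+p!, w ∈ L; and |w| ≥ p.
The pumping lemma gives a decomposition w = xyz where |xy| ≤ p and |y| ≥ 1.
The first p characters of w are 0's, so xy (and hence y) consists only of 0's. Write y = 0^k, 1 ≤ k ≤ p.
Since 1 ≤ k ≤ p, k divides p!; set t = 1 + p!/k. Then xy^t z has p + (p!/k)·k = p + p! copies of 0. Now the 0-count equals the 1-count, so i ≠ j fails. So xy^t z = 0^{p+p!} 1^{p+p!} ∉ L.
This contradicts the pumping lemma, so L is not regular.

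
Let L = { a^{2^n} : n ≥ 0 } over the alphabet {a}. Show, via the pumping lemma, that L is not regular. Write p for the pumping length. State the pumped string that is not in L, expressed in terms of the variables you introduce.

a^{2^p+k}

Assume L is regular; let p be its pumping constant.
Take w = a^{2^p} ∈ L with |w| = 2^p ≥ p.
By the pumping lemma, w = xyz with |xy| ≤ p and |y| > 0.
Then y = a^k for some k with 1 ≤ k ≤ p.
Pump with i = 2: xy^2z = a^{2^p+k}. Since 1 ≤ k ≤ p < 2^p, we have 2^p < 2^p+k < 2^{p+1}, so 2^p+k is not a power of 2. So xy^2z ∉ L.
This is a contradiction; hence L is not regular.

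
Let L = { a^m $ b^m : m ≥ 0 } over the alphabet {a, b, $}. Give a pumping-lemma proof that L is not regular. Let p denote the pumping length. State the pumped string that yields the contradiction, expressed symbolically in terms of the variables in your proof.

a^{p+k} $ b^p

Suppose for contradiction that L is regular, and let p be the pumping length.
Take w = a^p $ b^p ∈ L with |w| = 2p+1 ≥ p.
Write w = xyz as guaranteed by the lemma, with |xy| ≤ p and |y| ≥ 1.
The first p characters of w are a's, so xy (and hence y) consists only of a's. Write y = a^k, 1 ≤ k ≤ p.
Pump with i = 2: xy^2z = a^{p+k} $ b^p, which would require p+k = p. But k ≥ 1, so xy^2z ∉ L.
This is a contradiction; hence L is not regular.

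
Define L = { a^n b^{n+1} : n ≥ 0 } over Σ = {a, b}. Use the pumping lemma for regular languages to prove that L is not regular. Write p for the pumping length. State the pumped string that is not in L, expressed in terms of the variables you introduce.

a^{p+k} b^{p+1}

Assume L is regular. Let p be the pumping length given by the pumping lemma.
Take w = a^p b^{p+1}. Then w ∈ L and |w| = 2p+1 ≥ p.
By the pumping lemma, w = xyz with |xy| ≤ p and y is nonempty.
The first p characters of w are a's, so xy (and hence y) consists only of a's. Write y = a^k, 1 ≤ k ≤ p.
Pump with i = 2: xy^2z = a^{p+k} b^{p+1}. For this to lie in L we would need p+1 = (p+k)+1, which forces k = 0. But k ≥ 1, so xy^2z ∉ L.
This is a contradiction; hence L is not regular.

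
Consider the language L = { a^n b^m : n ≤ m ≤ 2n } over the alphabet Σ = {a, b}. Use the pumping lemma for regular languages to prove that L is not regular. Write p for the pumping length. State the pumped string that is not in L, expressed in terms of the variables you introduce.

Assume L is regular; let p be its pumping constant.
Take w = a^p b^p ∈ L (since p ≤ p ≤ 2p), with |w| = 2p ≥ p.
By the pumping lemma, w = xyz with |xy| ≤ p and |y| > 0.
The first p characters of w are a's, so xy (and hence y) consists only of a's. Write y = a^k, 1 ≤ k ≤ p.
Pump with i = 2: xy^2z = a^{p+k} b^p. Now n = p+k > p = m, so the condition n ≤ m fails. Thus xy^2z ∉ L.
This is a contradiction; hence L is not regular.

a^{p+k} b^p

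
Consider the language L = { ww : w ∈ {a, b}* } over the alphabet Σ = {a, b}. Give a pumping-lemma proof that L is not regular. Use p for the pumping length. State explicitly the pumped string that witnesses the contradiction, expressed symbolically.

Toward a contradiction, assume L is regular with pumping length p.
Take w = a^p b^p a^p b^p = uu where u = a^pb^p; then w ∈ L and |w| = 4p ≥ p.
Write w = xyz as guaranteed by the lemma, with |xy| ≤ p and |y| > 0.
Since the first p symbols of w are all a's and |xy| ≤ p, y lies entirely in the leading a-block: y = a^k for some k with 1 ≤ k ≤ p.
Pump with i = 2: xy^2z = a^{p+k} b^p a^p b^p, of length 4p+k. Suppose this equals vv. The string starts with a and ends with b, so v does too; thus the boundary between the two copies of v is a b→a transition. There is exactly one such transition, at position 2p+k, so |v| = 2p+k and |vv| = 4p+2k ≠ 4p+k since k ≥ 1. So xy^2z ∉ L.
This contradicts the pumping lemma, so L is not regular.

a^{p+k} b^p a^p b^p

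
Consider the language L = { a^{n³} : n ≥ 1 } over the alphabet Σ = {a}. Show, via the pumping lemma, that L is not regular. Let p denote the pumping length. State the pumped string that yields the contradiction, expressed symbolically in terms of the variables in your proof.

a^{p³+k}

Assume L is regular. Let p be the pumping length given by the pumping lemma.
Take w = a^{p³} ∈ L with |w| = p³ ≥ p.
Write w = xyz as guaranteed by the lemma, with |xy| ≤ p and y is nonempty.
Then y = a^k for some k with 1 ≤ k ≤ p.
Pump with i = 2: xy^2z = a^{p³+k}. Since 1 ≤ k ≤ p, p³ < p³+k ≤ p³+p < p³+3p²+3p+1 = (p+1)³, so p³+k is not a perfect cube. So xy^2z ∉ L.
This is a contradiction; hence L is not regular.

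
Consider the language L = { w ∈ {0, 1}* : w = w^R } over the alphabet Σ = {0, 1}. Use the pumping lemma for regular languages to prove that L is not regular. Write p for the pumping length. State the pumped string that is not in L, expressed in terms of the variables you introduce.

0^{p+k} 1 0^p

Toward a contradiction, assume L is regular with pumping length p.
Take w = 0^p 1 0^p, a palindrome of length 2p+1 ≥ p.
By the pumping lemma, w = xyz with |xy| ≤ p and |y| > 0.
Since the first p symbols of w are all 0's and |xy| ≤ p, y lies entirely in the leading 0-block: y = 0^k for some k with 1 ≤ k ≤ p.
Pump with i = 2: xy^2z = 0^{p+k} 1 0^p. Its reverse is 0^p 1 0^{p+k}, which differs from xy^2z since k ≥ 1. So xy^2z is not a palindrome and xy^2z ∉ L.
This is a contradiction; hence L is not regular.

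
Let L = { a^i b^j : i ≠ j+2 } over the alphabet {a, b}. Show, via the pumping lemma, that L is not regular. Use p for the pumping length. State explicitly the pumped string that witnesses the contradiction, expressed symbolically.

a^{p+p!} b^{p+p!-2}

Suppose for contradiction that L is regular, and let p be the pumping length.
Choose w = a^p b^{p+p!-2}. Since p ≠ (p+p!-2)+2 = p+p!, w ∈ L; and |w| ≥ p.
The pumping lemma gives a decomposition w = xyz where |xy| ≤ p and y is nonempty.
Because |xy| ≤ p and w begins with p copies of a, we have y = a^k with 1 ≤ k ≤ p.
Since 1 ≤ k ≤ p, k divides p!; set t = 1 + p!/k. Then xy^t z has p + (p!/k)·k = p + p! copies of a. Now the a-count is p+p! and (b-count)+2 = (p+p!-2)+2 = p+p!, so i ≠ j+2 fails. So xy^t z = a^{p+p!} b^{p+p!-2} ∉ L.
This is a contradiction; hence L is not regular.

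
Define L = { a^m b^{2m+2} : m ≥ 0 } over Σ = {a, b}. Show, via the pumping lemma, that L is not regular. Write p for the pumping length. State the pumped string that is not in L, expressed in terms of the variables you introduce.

a^{p+k} b^{2p+2}

Assume L is regular; let p be its pumping constant.
Take w = a^p b^{2p+2}. Then w ∈ L and |w| = 3p+2 ≥ p.
The pumping lemma gives a decomposition w = xyz where |xy| ≤ p and |y| ≥ 1.
Because |xy| ≤ p and w begins with p copies of a, we have y = a^k with 1 ≤ k ≤ p.
Pump with i = 2: xy^2z = a^{p+k} b^{2p+2}. For this to lie in L we would need 2p+2 = 2(p+k)+2, which forces k = 0. But k ≥ 1, so xy^2z ∉ L.
Contradiction. Therefore L is not regular.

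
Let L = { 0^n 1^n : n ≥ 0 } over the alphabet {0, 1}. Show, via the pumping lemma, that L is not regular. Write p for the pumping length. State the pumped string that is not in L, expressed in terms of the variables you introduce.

Toward a contradiction, assume L is regular with pumping length p.
Let w = 0^p 1^p ∈ L; note |w| = 2p ≥ p.
Write w = xyz as guaranteed by the lemma, with |xy| ≤ p and |y| > 0.
Because |xy| ≤ p and w begins with p copies of 0, we have y = 0^k with 1 ≤ k ≤ p.
Pump with i = 2: xy^2z = 0^{p+k} 1^p. For this to lie in L we would need p = p+k, which forces k = 0. But k ≥ 1, so xy^2z ∉ L.
This contradicts the pumping lemma, so L is not regular.

0^{p+k} 1^p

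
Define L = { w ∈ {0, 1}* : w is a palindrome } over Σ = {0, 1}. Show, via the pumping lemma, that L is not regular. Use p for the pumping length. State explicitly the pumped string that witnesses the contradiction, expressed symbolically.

0^{p+k} 1 0^p

Assume L is regular; let p be its pumping constant.
Take w = 0^p 1 0^p, a palindrome of length 2p+1 ≥ p.
The pumping lemma gives a decomposition w = xyz where |xy| ≤ p and |y| ≥ 1.
Since the first p symbols of w are all 0's and |xy| ≤ p, y lies entirely in the leading 0-block: y = 0^k for some k with 1 ≤ k ≤ p.
Pump with i = 2: xy^2z = 0^{p+k} 1 0^p. Its reverse is 0^p 1 0^{p+k}, which differs from xy^2z since k ≥ 1. So xy^2z is not a palindrome and xy^2z ∉ L.
Contradiction. Therefore L is not regular.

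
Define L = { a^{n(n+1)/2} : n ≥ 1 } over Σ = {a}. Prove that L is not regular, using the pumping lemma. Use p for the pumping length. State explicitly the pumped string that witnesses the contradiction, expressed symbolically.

a^{p(p+1)/2+k}

Suppose for contradiction that L is regular, and let p be the pumping length.
Take w = a^{p(p+1)/2} ∈ L with |w| = p(p+1)/2 ≥ p.
Write w = xyz as guaranteed by the lemma, with |xy| ≤ p and y is nonempty.
Then y = a^k for some k with 1 ≤ k ≤ p.
Pump with i = 2: xy^2z = a^{p(p+1)/2+k}. Since 1 ≤ k ≤ p, p(p+1)/2 < p(p+1)/2+k ≤ p(p+1)/2+p < (p+1)(p+2)/2, so p(p+1)/2+k is strictly between consecutive triangular numbers. So xy^2z ∉ L.
Contradiction. Therefore L is not regular.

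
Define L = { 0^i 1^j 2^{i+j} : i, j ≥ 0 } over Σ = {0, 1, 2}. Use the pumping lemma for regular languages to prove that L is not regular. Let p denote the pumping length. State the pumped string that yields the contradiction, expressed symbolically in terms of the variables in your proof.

0^{p+k} 1^p 2^{2p}

Toward a contradiction, assume L is regular with pumping length p.
Take w = 0^p 1^p 2^{2p} ∈ L (with i=j=p, i+j=2p), |w| = 4p ≥ p.
Write w = xyz as guaranteed by the lemma, with |xy| ≤ p and |y| > 0.
Since the first p symbols of w are all 0's and |xy| ≤ p, y lies entirely in the leading 0-block: y = 0^k for some k with 1 ≤ k ≤ p.
Consider xy^2z = 0^{p+k} 1^p 2^{2p}. Now the 0- and 1-counts sum to 2p+k, but the 2-count is 2p ≠ 2p+k. So xy^2z ∉ L.
Contradiction. Therefore L is not regular.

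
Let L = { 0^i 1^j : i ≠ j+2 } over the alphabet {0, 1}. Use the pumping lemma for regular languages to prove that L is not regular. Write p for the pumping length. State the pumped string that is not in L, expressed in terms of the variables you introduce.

Assume L is regular. Let p be the pumping length given by the pumping lemma.
Choose w = 0^p 1^{p+p!-2}. Since p ≠ (p+p!-2)+2 = p+p!, w ∈ L; and |w| ≥ p.
By the pumping lemma, w = xyz with |xy| ≤ p and |y| > 0.
The first p characters of w are 0's, so xy (and hence y) consists only of 0's. Write y = 0^k, 1 ≤ k ≤ p.
Since 1 ≤ k ≤ p, k divides p!; set t = 1 + p!/k. Then xy^t z has p + (p!/k)·k = p + p! copies of 0. Now the 0-count is p+p! and (1-count)+2 = (p+p!-2)+2 = p+p!, so i ≠ j+2 fails. So xy^t z = 0^{p+p!} 1^{p+p!-2} ∉ L.
Contradiction. Therefore L is not regular.

0^{p+p!} 1^{p+p!-2}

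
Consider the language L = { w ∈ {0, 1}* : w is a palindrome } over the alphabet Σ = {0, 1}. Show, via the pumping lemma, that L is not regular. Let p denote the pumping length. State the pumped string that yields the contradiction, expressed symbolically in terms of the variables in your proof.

0^{p+k} 1 0^p

Assume L is regular. Let p be the pumping length given by the pumping lemma.
Take w = 0^p 1 0^p, a palindrome of length 2p+1 ≥ p.
The pumping lemma gives a decomposition w = xyz where |xy| ≤ p and |y| ≥ 1.
Since the first p symbols of w are all 0's and |xy| ≤ p, y lies entirely in the leading 0-block: y = 0^k for some k with 1 ≤ k ≤ p.
Pump with i = 2: xy^2z = 0^{p+k} 1 0^p. Its reverse is 0^p 1 0^{p+k}, which differs from xy^2z since k ≥ 1. So xy^2z is not a palindrome and xy^2z ∉ L.
Contradiction. Therefore L is not regular.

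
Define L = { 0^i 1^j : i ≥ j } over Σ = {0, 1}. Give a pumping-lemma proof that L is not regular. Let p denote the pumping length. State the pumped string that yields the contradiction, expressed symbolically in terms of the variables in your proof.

Assume L is regular; let p be its pumping constant.
Choose w = 0^p 1^p ∈ L, with |w| = 2p ≥ p.
The pumping lemma gives a decomposition w = xyz where |xy| ≤ p and y is nonempty.
The first p characters of w are 0's, so xy (and hence y) consists only of 0's. Write y = 0^k, 1 ≤ k ≤ p.
Consider xy^0z = xz = 0^{p-k} 1^p. Since k ≥ 1, the 0-count p-k is less than p, so i ≥ j fails; thus xz ∉ L.
This is a contradiction; hence L is not regular.

0^{p-k} 1^p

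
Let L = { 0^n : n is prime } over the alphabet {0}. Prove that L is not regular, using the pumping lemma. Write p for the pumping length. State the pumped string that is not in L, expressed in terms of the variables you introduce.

0^{q(1+k)}

Assume L is regular; let p be its pumping constant.
Let q be a prime with q ≥ p+2 (infinitely many primes exist), and take w = 0^q ∈ L with |w| = q ≥ p.
Write w = xyz as guaranteed by the lemma, with |xy| ≤ p and y is nonempty.
Then y = 0^k for some k with 1 ≤ k ≤ p.
Since 1 ≤ k ≤ p, |xz| = q-k. Pump with i = q+1: |xy^{q+1}z| = (q-k)+(q+1)k = q+qk = q(1+k), which is composite (both factors ≥ 2). So xy^{q+1}z = 0^{q(1+k)} ∉ L.
This is a contradiction; hence L is not regular.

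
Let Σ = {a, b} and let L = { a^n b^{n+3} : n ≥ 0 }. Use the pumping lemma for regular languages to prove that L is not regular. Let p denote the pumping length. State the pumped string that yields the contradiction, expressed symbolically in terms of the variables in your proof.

a^{p+k} b^{p+3}

Assume L is regular. Let p be the pumping length given by the pumping lemma.
Take w = a^p b^{p+3}. Then w ∈ L and |w| = 2p+3 ≥ p.
The pumping lemma gives a decomposition w = xyz where |xy| ≤ p and y is nonempty.
The first p characters of w are a's, so xy (and hence y) consists only of a's. Write y = a^k, 1 ≤ k ≤ p.
Pump with i = 2: xy^2z = a^{p+k} b^{p+3}. For this to lie in L we would need p+3 = (p+k)+3, which forces k = 0. But k ≥ 1, so xy^2z ∉ L.
Contradiction. Therefore L is not regular.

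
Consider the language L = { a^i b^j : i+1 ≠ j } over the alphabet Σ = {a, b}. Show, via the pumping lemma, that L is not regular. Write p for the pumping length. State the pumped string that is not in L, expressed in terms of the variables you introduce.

a^{p+p!} b^{p+p!+1}

Suppose for contradiction that L is regular, and let p be the pumping length.
Choose w = a^p b^{p+p!+1}. Since p ≠ (p+p!+1)-1 = p+p!, w ∈ L; and |w| ≥ p.
By the pumping lemma, w = xyz with |xy| ≤ p and y is nonempty.
Because |xy| ≤ p and w begins with p copies of a, we have y = a^k with 1 ≤ k ≤ p.
Since 1 ≤ k ≤ p, k divides p!; set t = 1 + p!/k. Then xy^t z has p + (p!/k)·k = p + p! copies of a. Now the a-count is p+p! and (b-count)-1 = (p+p!+1)-1 = p+p!, so i+1 ≠ j fails. So xy^t z = a^{p+p!} b^{p+p!+1} ∉ L.
Contradiction. Therefore L is not regular.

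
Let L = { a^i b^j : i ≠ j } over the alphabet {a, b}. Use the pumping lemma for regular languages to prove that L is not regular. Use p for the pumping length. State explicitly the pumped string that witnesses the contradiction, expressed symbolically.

Toward a contradiction, assume L is regular with pumping length p.
Choose w = a^p b^{p+p!}. Since p ≠ p+p!, w ∈ L; and |w| ≥ p.
Write w = xyz as guaranteed by the lemma, with |xy| ≤ p and |y| ≥ 1.
The first p characters of w are a's, so xy (and hence y) consists only of a's. Write y = a^k, 1 ≤ k ≤ p.
Since 1 ≤ k ≤ p, k divides p!; set t = 1 + p!/k. Then xy^t z has p + (p!/k)·k = p + p! copies of a. Now the a-count equals the b-count, so i ≠ j fails. So xy^t z = a^{p+p!} b^{p+p!} ∉ L.
This is a contradiction; hence L is not regular.

a^{p+p!} b^{p+p!}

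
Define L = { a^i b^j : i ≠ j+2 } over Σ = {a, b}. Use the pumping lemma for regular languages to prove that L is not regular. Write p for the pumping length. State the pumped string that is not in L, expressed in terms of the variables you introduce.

a^{p+p!} b^{p+p!-2}

Suppose for contradiction that L is regular, and let p be the pumping length.
Choose w = a^p b^{p+p!-2}. Since p ≠ (p+p!-2)+2 = p+p!, w ∈ L; and |w| ≥ p.
Write w = xyz as guaranteed by the lemma, with |xy| ≤ p and y is nonempty.
Since the first p symbols of w are all a's and |xy| ≤ p, y lies entirely in the leading a-block: y = a^k for some k with 1 ≤ k ≤ p.
Since 1 ≤ k ≤ p, k divides p!; set t = 1 + p!/k. Then xy^t z has p + (p!/k)·k = p + p! copies of a. Now the a-count is p+p! and (b-count)+2 = (p+p!-2)+2 = p+p!, so i ≠ j+2 fails. So xy^t z = a^{p+p!} b^{p+p!-2} ∉ L.
This is a contradiction; hence L is not regular.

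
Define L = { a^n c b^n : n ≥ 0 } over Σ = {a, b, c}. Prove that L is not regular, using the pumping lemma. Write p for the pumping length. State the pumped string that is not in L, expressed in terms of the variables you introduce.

a^{p+k} c b^p

Toward a contradiction, assume L is regular with pumping length p.
Take w = a^p c b^p ∈ L with |w| = 2p+1 ≥ p.
By the pumping lemma, w = xyz with |xy| ≤ p and |y| > 0.
Since the first p symbols of w are all a's and |xy| ≤ p, y lies entirely in the leading a-block: y = a^k for some k with 1 ≤ k ≤ p.
Pump with i = 2: xy^2z = a^{p+k} c b^p, which would require p+k = p. But k ≥ 1, so xy^2z ∉ L.
This is a contradiction; hence L is not regular.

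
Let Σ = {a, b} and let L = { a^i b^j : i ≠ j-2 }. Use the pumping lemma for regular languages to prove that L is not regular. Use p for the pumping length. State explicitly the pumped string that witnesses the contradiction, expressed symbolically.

Suppose for contradiction that L is regular, and let p be the pumping length.
Choose w = a^p b^{p+p!+2}. Since p ≠ (p+p!+2)-2 = p+p!, w ∈ L; and |w| ≥ p.
Write w = xyz as guaranteed by the lemma, with |xy| ≤ p and |y| > 0.
Because |xy| ≤ p and w begins with p copies of a, we have y = a^k with 1 ≤ k ≤ p.
Since 1 ≤ k ≤ p, k divides p!; set t = 1 + p!/k. Then xy^t z has p + (p!/k)·k = p + p! copies of a. Now the a-count is p+p! and (b-count)-2 = (p+p!+2)-2 = p+p!, so i ≠ j-2 fails. So xy^t z = a^{p+p!} b^{p+p!+2} ∉ L.
Contradiction. Therefore L is not regular.

a^{p+p!} b^{p+p!+2}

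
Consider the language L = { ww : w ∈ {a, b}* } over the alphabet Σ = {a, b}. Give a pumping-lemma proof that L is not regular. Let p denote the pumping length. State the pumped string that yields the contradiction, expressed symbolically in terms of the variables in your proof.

Assume L is regular. Let p be the pumping length given by the pumping lemma.
Take w = a^p b^p a^p b^p = uu where u = a^pb^p; then w ∈ L and |w| = 4p ≥ p.
The pumping lemma gives a decomposition w = xyz where |xy| ≤ p and y is nonempty.
Since the first p symbols of w are all a's and |xy| ≤ p, y lies entirely in the leading a-block: y = a^k for some k with 1 ≤ k ≤ p.
Pump with i = 2: xy^2z = a^{p+k} b^p a^p b^p, of length 4p+k. Suppose this equals vv. The string starts with a and ends with b, so v does too; thus the boundary between the two copies of v is a b→a transition. There is exactly one such transition, at position 2p+k, so |v| = 2p+k and |vv| = 4p+2k ≠ 4p+k since k ≥ 1. So xy^2z ∉ L.
Contradiction. Therefore L is not regular.

a^{p+k} b^p a^p b^p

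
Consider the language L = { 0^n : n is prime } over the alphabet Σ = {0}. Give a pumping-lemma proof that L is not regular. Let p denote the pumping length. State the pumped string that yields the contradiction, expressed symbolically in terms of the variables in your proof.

0^{q(1+k)}

Assume L is regular. Let p be the pumping length given by the pumping lemma.
Let q be a prime with q ≥ p+2 (infinitely many primes exist), and take w = 0^q ∈ L with |w| = q ≥ p.
The pumping lemma gives a decomposition w = xyz where |xy| ≤ p and y is nonempty.
Then y = 0^k for some k with 1 ≤ k ≤ p.
Since 1 ≤ k ≤ p, |xz| = q-k. Pump with i = q+1: |xy^{q+1}z| = (q-k)+(q+1)k = q+qk = q(1+k), which is composite (both factors ≥ 2). So xy^{q+1}z = 0^{q(1+k)} ∉ L.
This is a contradiction; hence L is not regular.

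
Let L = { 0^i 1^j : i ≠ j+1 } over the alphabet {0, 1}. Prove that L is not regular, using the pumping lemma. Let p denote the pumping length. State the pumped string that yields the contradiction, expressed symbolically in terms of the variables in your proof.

Assume L is regular. Let p be the pumping length given by the pumping lemma.
Choose w = 0^p 1^{p+p!-1}. Since p ≠ (p+p!-1)+1 = p+p!, w ∈ L; and |w| ≥ p.
By the pumping lemma, w = xyz with |xy| ≤ p and y is nonempty.
Because |xy| ≤ p and w begins with p copies of 0, we have y = 0^k with 1 ≤ k ≤ p.
Since 1 ≤ k ≤ p, k divides p!; set t = 1 + p!/k. Then xy^t z has p + (p!/k)·k = p + p! copies of 0. Now the 0-count is p+p! and (1-count)+1 = (p+p!-1)+1 = p+p!, so i ≠ j+1 fails. So xy^t z = 0^{p+p!} 1^{p+p!-1} ∉ L.
This is a contradiction; hence L is not regular.

0^{p+p!} 1^{p+p!-1}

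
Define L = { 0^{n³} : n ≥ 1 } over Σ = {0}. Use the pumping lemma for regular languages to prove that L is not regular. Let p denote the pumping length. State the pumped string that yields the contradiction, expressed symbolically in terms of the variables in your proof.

Assume L is regular. Let p be the pumping length given by the pumping lemma.
Take w = 0^{p³} ∈ L with |w| = p³ ≥ p.
Write w = xyz as guaranteed by the lemma, with |xy| ≤ p and |y| > 0.
Then y = 0^k for some k with 1 ≤ k ≤ p.
Pump with i = 2: xy^2z = 0^{p³+k}. Since 1 ≤ k ≤ p, p³ < p³+k ≤ p³+p < p³+3p²+3p+1 = (p+1)³, so p³+k is not a perfect cube. So xy^2z ∉ L.
Contradiction. Therefore L is not regular.

0^{p³+k}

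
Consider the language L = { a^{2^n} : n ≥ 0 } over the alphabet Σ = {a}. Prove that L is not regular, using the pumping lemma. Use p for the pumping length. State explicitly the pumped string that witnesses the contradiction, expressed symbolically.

Assume L is regular; let p be its pumping constant.
Take w = a^{2^p} ∈ L with |w| = 2^p ≥ p.
By the pumping lemma, w = xyz with |xy| ≤ p and |y| > 0.
Then y = a^k for some k with 1 ≤ k ≤ p.
Pump with i = 2: xy^2z = a^{2^p+k}. Since 1 ≤ k ≤ p < 2^p, we have 2^p < 2^p+k < 2^{p+1}, so 2^p+k is not a power of 2. So xy^2z ∉ L.
Contradiction. Therefore L is not regular.

a^{2^p+k}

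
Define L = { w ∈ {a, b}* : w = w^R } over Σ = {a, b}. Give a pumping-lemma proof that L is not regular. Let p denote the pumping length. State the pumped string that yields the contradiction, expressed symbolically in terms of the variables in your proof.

a^{p+k} b a^p

Assume L is regular; let p be its pumping constant.
Take w = a^p b a^p, a palindrome of length 2p+1 ≥ p.
Write w = xyz as guaranteed by the lemma, with |xy| ≤ p and |y| ≥ 1.
The first p characters of w are a's, so xy (and hence y) consists only of a's. Write y = a^k, 1 ≤ k ≤ p.
Pump with i = 2: xy^2z = a^{p+k} b a^p. Its reverse is a^p b a^{p+k}, which differs from xy^2z since k ≥ 1. So xy^2z is not a palindrome and xy^2z ∉ L.
This contradicts the pumping lemma, so L is not regular.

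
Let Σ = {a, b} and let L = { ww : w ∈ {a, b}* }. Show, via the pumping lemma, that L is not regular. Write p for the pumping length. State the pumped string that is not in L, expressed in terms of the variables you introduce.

Suppose for contradiction that L is regular, and let p be the pumping length.
Take w = a^p b^p a^p b^p = uu where u = a^pb^p; then w ∈ L and |w| = 4p ≥ p.
Write w = xyz as guaranteed by the lemma, with |xy| ≤ p and |y| > 0.
Because |xy| ≤ p and w begins with p copies of a, we have y = a^k with 1 ≤ k ≤ p.
Pump with i = 2: xy^2z = a^{p+k} b^p a^p b^p, of length 4p+k. Suppose this equals vv. The string starts with a and ends with b, so v does too; thus the boundary between the two copies of v is a b→a transition. There is exactly one such transition, at position 2p+k, so |v| = 2p+k and |vv| = 4p+2k ≠ 4p+k since k ≥ 1. So xy^2z ∉ L.
Contradiction. Therefore L is not regular.

a^{p+k} b^p a^p b^p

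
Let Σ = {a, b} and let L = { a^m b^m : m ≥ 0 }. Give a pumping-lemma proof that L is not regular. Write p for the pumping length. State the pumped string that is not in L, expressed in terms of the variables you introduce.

Assume L is regular; let p be its pumping constant.
Let w = a^p b^p ∈ L; note |w| = 2p ≥ p.
By the pumping lemma, w = xyz with |xy| ≤ p and |y| > 0.
Because |xy| ≤ p and w begins with p copies of a, we have y = a^k with 1 ≤ k ≤ p.
Pump with i = 2: xy^2z = a^{p+k} b^p. For this to lie in L we would need p = p+k, which forces k = 0. But k ≥ 1, so xy^2z ∉ L.
This is a contradiction; hence L is not regular.

a^{p+k} b^p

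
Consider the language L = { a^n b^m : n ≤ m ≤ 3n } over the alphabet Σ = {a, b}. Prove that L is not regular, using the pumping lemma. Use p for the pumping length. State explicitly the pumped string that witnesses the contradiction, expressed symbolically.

Assume L is regular; let p be its pumping constant.
Take w = a^p b^p ∈ L (since p ≤ p ≤ 3p), with |w| = 2p ≥ p.
Write w = xyz as guaranteed by the lemma, with |xy| ≤ p and |y| ≥ 1.
The first p characters of w are a's, so xy (and hence y) consists only of a's. Write y = a^k, 1 ≤ k ≤ p.
Pump with i = 2: xy^2z = a^{p+k} b^p. Now n = p+k > p = m, so the condition n ≤ m fails. Thus xy^2z ∉ L.
This is a contradiction; hence L is not regular.

a^{p+k} b^p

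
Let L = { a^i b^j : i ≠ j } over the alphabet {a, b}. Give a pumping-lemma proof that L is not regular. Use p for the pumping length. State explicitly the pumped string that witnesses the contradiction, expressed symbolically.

a^{p+p!} b^{p+p!}

Assume L is regular. Let p be the pumping length given by the pumping lemma.
Choose w = a^p b^{p+p!}. Since p ≠ p+p!, w ∈ L; and |w| ≥ p.
By the pumping lemma, w = xyz with |xy| ≤ p and y is nonempty.
The first p characters of w are a's, so xy (and hence y) consists only of a's. Write y = a^k, 1 ≤ k ≤ p.
Since 1 ≤ k ≤ p, k divides p!; set t = 1 + p!/k. Then xy^t z has p + (p!/k)·k = p + p! copies of a. Now the a-count equals the b-count, so i ≠ j fails. So xy^t z = a^{p+p!} b^{p+p!} ∉ L.
This is a contradiction; hence L is not regular.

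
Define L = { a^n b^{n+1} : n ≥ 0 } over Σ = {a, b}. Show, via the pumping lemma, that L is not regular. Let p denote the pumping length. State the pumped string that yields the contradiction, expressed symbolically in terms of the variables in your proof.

a^{p+k} b^{p+1}

Toward a contradiction, assume L is regular with pumping length p.
Let w = a^p b^{p+1} ∈ L; note |w| = 2p+1 ≥ p.
The pumping lemma gives a decomposition w = xyz where |xy| ≤ p and |y| ≥ 1.
The first p characters of w are a's, so xy (and hence y) consists only of a's. Write y = a^k, 1 ≤ k ≤ p.
Pump with i = 2: xy^2z = a^{p+k} b^{p+1}. For this to lie in L we would need p+1 = (p+k)+1, which forces k = 0. But k ≥ 1, so xy^2z ∉ L.
This contradicts the pumping lemma, so L is not regular.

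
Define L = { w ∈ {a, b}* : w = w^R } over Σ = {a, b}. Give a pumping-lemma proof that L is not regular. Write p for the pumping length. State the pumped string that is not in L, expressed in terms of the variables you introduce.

Assume L is regular. Let p be the pumping length given by the pumping lemma.
Take w = a^p b a^p, a palindrome of length 2p+1 ≥ p.
By the pumping lemma, w = xyz with |xy| ≤ p and |y| > 0.
Because |xy| ≤ p and w begins with p copies of a, we have y = a^k with 1 ≤ k ≤ p.
Pump with i = 2: xy^2z = a^{p+k} b a^p. Its reverse is a^p b a^{p+k}, which differs from xy^2z since k ≥ 1. So xy^2z is not a palindrome and xy^2z ∉ L.
Contradiction. Therefore L is not regular.

a^{p+k} b a^p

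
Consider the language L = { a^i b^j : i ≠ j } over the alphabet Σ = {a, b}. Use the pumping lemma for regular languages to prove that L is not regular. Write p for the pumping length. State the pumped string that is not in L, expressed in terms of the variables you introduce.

Assume L is regular; let p be its pumping constant.
Choose w = a^p b^{p+p!}. Since p ≠ p+p!, w ∈ L; and |w| ≥ p.
By the pumping lemma, w = xyz with |xy| ≤ p and |y| > 0.
Because |xy| ≤ p and w begins with p copies of a, we have y = a^k with 1 ≤ k ≤ p.
Since 1 ≤ k ≤ p, k divides p!; set t = 1 + p!/k. Then xy^t z has p + (p!/k)·k = p + p! copies of a. Now the a-count equals the b-count, so i ≠ j fails. So xy^t z = a^{p+p!} b^{p+p!} ∉ L.
This contradicts the pumping lemma, so L is not regular.

a^{p+p!} b^{p+p!}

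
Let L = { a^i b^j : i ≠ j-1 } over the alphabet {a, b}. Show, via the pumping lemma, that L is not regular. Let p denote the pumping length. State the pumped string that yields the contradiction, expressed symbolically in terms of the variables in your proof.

a^{p+p!} b^{p+p!+1}

Assume L is regular. Let p be the pumping length given by the pumping lemma.
Choose w = a^p b^{p+p!+1}. Since p ≠ (p+p!+1)-1 = p+p!, w ∈ L; and |w| ≥ p.
The pumping lemma gives a decomposition w = xyz where |xy| ≤ p and |y| ≥ 1.
The first p characters of w are a's, so xy (and hence y) consists only of a's. Write y = a^k, 1 ≤ k ≤ p.
Since 1 ≤ k ≤ p, k divides p!; set t = 1 + p!/k. Then xy^t z has p + (p!/k)·k = p + p! copies of a. Now the a-count is p+p! and (b-count)-1 = (p+p!+1)-1 = p+p!, so i ≠ j-1 fails. So xy^t z = a^{p+p!} b^{p+p!+1} ∉ L.
This is a contradiction; hence L is not regular.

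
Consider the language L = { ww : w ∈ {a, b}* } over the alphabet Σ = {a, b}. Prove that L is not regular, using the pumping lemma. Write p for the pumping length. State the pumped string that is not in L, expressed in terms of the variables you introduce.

Suppose for contradiction that L is regular, and let p be the pumping length.
Take w = a^p b^p a^p b^p = uu where u = a^pb^p; then w ∈ L and |w| = 4p ≥ p.
The pumping lemma gives a decomposition w = xyz where |xy| ≤ p and |y| > 0.
The first p characters of w are a's, so xy (and hence y) consists only of a's. Write y = a^k, 1 ≤ k ≤ p.
Pump with i = 2: xy^2z = a^{p+k} b^p a^p b^p, of length 4p+k. Suppose this equals vv. The string starts with a and ends with b, so v does too; thus the boundary between the two copies of v is a b→a transition. There is exactly one such transition, at position 2p+k, so |v| = 2p+k and |vv| = 4p+2k ≠ 4p+k since k ≥ 1. So xy^2z ∉ L.
Contradiction. Therefore L is not regular.

a^{p+k} b^p a^p b^p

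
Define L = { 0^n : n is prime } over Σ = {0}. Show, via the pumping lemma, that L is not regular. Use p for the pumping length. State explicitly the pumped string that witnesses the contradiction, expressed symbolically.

0^{q(1+k)}

Assume L is regular. Let p be the pumping length given by the pumping lemma.
Let q be a prime with q ≥ p+2 (infinitely many primes exist), and take w = 0^q ∈ L with |w| = q ≥ p.
By the pumping lemma, w = xyz with |xy| ≤ p and |y| ≥ 1.
Then y = 0^k for some k with 1 ≤ k ≤ p.
Since 1 ≤ k ≤ p, |xz| = q-k. Pump with i = q+1: |xy^{q+1}z| = (q-k)+(q+1)k = q+qk = q(1+k), which is composite (both factors ≥ 2). So xy^{q+1}z = 0^{q(1+k)} ∉ L.
This is a contradiction; hence L is not regular.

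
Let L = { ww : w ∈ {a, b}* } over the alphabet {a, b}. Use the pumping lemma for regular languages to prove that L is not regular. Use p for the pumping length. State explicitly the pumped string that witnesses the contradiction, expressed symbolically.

Suppose for contradiction that L is regular, and let p be the pumping length.
Take w = a^p b^p a^p b^p = uu where u = a^pb^p; then w ∈ L and |w| = 4p ≥ p.
By the pumping lemma, w = xyz with |xy| ≤ p and |y| ≥ 1.
The first p characters of w are a's, so xy (and hence y) consists only of a's. Write y = a^k, 1 ≤ k ≤ p.
Pump with i = 2: xy^2z = a^{p+k} b^p a^p b^p, of length 4p+k. Suppose this equals vv. The string starts with a and ends with b, so v does too; thus the boundary between the two copies of v is a b→a transition. There is exactly one such transition, at position 2p+k, so |v| = 2p+k and |vv| = 4p+2k ≠ 4p+k since k ≥ 1. So xy^2z ∉ L.
Contradiction. Therefore L is not regular.

a^{p+k} b^p a^p b^p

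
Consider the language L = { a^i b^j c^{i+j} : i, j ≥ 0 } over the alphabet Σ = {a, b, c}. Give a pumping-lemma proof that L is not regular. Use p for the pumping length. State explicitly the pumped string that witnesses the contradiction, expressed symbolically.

Assume L is regular. Let p be the pumping length given by the pumping lemma.
Take w = a^p b^p c^{2p} ∈ L (with i=j=p, i+j=2p), |w| = 4p ≥ p.
Write w = xyz as guaranteed by the lemma, with |xy| ≤ p and |y| ≥ 1.
The first p characters of w are a's, so xy (and hence y) consists only of a's. Write y = a^k, 1 ≤ k ≤ p.
Consider xy^2z = a^{p+k} b^p c^{2p}. Now the a- and b-counts sum to 2p+k, but the c-count is 2p ≠ 2p+k. So xy^2z ∉ L.
Contradiction. Therefore L is not regular.

a^{p+k} b^p c^{2p}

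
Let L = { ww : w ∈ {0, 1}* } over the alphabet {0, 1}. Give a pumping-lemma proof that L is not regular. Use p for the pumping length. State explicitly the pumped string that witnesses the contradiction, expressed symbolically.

Suppose for contradiction that L is regular, and let p be the pumping length.
Take w = 0^p 1^p 0^p 1^p = uu where u = 0^p1^p; then w ∈ L and |w| = 4p ≥ p.
The pumping lemma gives a decomposition w = xyz where |xy| ≤ p and |y| ≥ 1.
Since the first p symbols of w are all 0's and |xy| ≤ p, y lies entirely in the leading 0-block: y = 0^k for some k with 1 ≤ k ≤ p.
Pump with i = 2: xy^2z = 0^{p+k} 1^p 0^p 1^p, of length 4p+k. Suppose this equals vv. The string starts with 0 and ends with 1, so v does too; thus the boundary between the two copies of v is a 1→0 transition. There is exactly one such transition, at position 2p+k, so |v| = 2p+k and |vv| = 4p+2k ≠ 4p+k since k ≥ 1. So xy^2z ∉ L.
This contradicts the pumping lemma, so L is not regular.

0^{p+k} 1^p 0^p 1^p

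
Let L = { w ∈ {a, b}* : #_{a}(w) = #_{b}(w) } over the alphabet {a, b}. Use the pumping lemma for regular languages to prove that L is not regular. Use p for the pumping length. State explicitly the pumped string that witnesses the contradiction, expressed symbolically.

a^{p+k} b^p

Suppose for contradiction that L is regular, and let p be the pumping length.
Choose w = a^p b^p ∈ L with |w| = 2p ≥ p.
The pumping lemma gives a decomposition w = xyz where |xy| ≤ p and |y| ≥ 1.
Since the first p symbols of w are all a's and |xy| ≤ p, y lies entirely in the leading a-block: y = a^k for some k with 1 ≤ k ≤ p.
Pump with i = 2: xy^2z = a^{p+k} b^p has p+k occurrences of a but only p of b. Since k ≥ 1 the counts differ, so xy^2z ∉ L.
This contradicts the pumping lemma, so L is not regular.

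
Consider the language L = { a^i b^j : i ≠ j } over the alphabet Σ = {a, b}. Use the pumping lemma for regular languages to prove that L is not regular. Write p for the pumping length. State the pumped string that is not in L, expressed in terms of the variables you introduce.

a^{p+p!} b^{p+p!}

Suppose for contradiction that L is regular, and let p be the pumping length.
Choose w = a^p b^{p+p!}. Since p ≠ p+p!, w ∈ L; and |w| ≥ p.
By the pumping lemma, w = xyz with |xy| ≤ p and |y| ≥ 1.
The first p characters of w are a's, so xy (and hence y) consists only of a's. Write y = a^k, 1 ≤ k ≤ p.
Since 1 ≤ k ≤ p, k divides p!; set t = 1 + p!/k. Then xy^t z has p + (p!/k)·k = p + p! copies of a. Now the a-count equals the b-count, so i ≠ j fails. So xy^t z = a^{p+p!} b^{p+p!} ∉ L.
This contradicts the pumping lemma, so L is not regular.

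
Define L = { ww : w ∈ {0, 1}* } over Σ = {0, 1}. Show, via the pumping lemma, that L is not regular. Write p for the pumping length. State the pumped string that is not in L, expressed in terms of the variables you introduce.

Assume L is regular; let p be its pumping constant.
Take w = 0^p 1^p 0^p 1^p = uu where u = 0^p1^p; then w ∈ L and |w| = 4p ≥ p.
The pumping lemma gives a decomposition w = xyz where |xy| ≤ p and |y| > 0.
Because |xy| ≤ p and w begins with p copies of 0, we have y = 0^k with 1 ≤ k ≤ p.
Pump with i = 2: xy^2z = 0^{p+k} 1^p 0^p 1^p, of length 4p+k. Suppose this equals vv. The string starts with 0 and ends with 1, so v does too; thus the boundary between the two copies of v is a 1→0 transition. There is exactly one such transition, at position 2p+k, so |v| = 2p+k and |vv| = 4p+2k ≠ 4p+k since k ≥ 1. So xy^2z ∉ L.
Contradiction. Therefore L is not regular.

0^{p+k} 1^p 0^p 1^p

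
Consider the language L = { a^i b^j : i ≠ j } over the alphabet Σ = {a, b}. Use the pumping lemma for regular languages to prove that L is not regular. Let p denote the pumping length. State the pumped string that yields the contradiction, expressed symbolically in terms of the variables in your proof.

Assume L is regular. Let p be the pumping length given by the pumping lemma.
Choose w = a^p b^{p+p!}. Since p ≠ p+p!, w ∈ L; and |w| ≥ p.
The pumping lemma gives a decomposition w = xyz where |xy| ≤ p and |y| ≥ 1.
Since the first p symbols of w are all a's and |xy| ≤ p, y lies entirely in the leading a-block: y = a^k for some k with 1 ≤ k ≤ p.
Since 1 ≤ k ≤ p, k divides p!; set t = 1 + p!/k. Then xy^t z has p + (p!/k)·k = p + p! copies of a. Now the a-count equals the b-count, so i ≠ j fails. So xy^t z = a^{p+p!} b^{p+p!} ∉ L.
This is a contradiction; hence L is not regular.

a^{p+p!} b^{p+p!}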